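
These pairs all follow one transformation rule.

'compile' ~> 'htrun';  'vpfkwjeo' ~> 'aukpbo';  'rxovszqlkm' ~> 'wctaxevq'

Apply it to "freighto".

The rule is to delete the last 2 characters, then shift every letter 5 places forward in the alphabet (wrapping around).
"freighto" → "freigh" → "kwjnlm".
(Check on "compile": → "compi" → "htrun" ✓)

kwjnlm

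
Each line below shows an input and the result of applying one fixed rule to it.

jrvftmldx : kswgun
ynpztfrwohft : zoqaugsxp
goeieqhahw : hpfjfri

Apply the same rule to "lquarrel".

mrvbs

The rule is to delete the last 3 characters, then shift every letter 1 place forward in the alphabet (wrapping around).
Applying both steps to "lquarrel": "lquar", then "mrvbs".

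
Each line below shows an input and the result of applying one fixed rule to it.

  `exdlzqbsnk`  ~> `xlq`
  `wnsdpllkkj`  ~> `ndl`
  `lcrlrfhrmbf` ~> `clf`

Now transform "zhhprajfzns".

In each case the input is transformed by: keep every other character starting from the second (positions 2nd, 4th, 6th, ...), then keep only the first 3 characters.
On "zhhprajfzns": the first step gives "hpafn", and the second then gives "hpa".

hpa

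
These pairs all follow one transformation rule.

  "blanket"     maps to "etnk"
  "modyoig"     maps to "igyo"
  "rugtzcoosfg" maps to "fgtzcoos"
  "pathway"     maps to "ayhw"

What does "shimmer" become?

ermm

Rule — delete the first 3 characters, then move the last 2 characters to the front (rotate right by 2).
On "shimmer": the first step gives "mmer", and the second then gives "ermm".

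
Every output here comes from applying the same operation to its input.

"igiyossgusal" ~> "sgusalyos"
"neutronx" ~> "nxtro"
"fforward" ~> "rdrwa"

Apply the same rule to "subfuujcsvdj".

Each output is the input with this applied: delete the first 3 characters, then move the first 3 characters to the end (rotate left by 3).
Working it through for "subfuujcsvdj": intermediate "fuujcsvdj", final "jcsvdjfuu".

jcsvdjfuu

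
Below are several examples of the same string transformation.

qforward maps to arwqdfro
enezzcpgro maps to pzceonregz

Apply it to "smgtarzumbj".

Each output is the input with this applied: take characters alternately from the front and the back (1st, last, 2nd, 2nd-last, ...), then move the last 3 characters to the front (rotate right by 3).
On "smgtarzumbj": the first step gives "sjmbgmtuazr", and the second then gives "azrsjmbgmtu".
(Check on "enezzcpgro": → "eonregzpzc" → "pzceonregz" ✓)

azrsjmbgmtu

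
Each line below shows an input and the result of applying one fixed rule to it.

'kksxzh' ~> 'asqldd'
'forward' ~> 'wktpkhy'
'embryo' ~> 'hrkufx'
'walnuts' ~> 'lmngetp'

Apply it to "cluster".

kxmlnev

The rule is to reverse the string, then shift every letter 7 places backward in the alphabet (wrapping around).
On "cluster": the first step gives "retsulc", and the second then gives "kxmlnev".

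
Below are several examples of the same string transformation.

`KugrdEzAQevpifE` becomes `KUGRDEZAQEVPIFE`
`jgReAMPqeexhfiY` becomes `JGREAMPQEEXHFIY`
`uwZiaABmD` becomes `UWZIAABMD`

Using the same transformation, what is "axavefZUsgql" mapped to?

AXAVEFZUSGQL

In each case the input is transformed by: convert every letter to uppercase.
So "axavefZUsgql" becomes "AXAVEFZUSGQL".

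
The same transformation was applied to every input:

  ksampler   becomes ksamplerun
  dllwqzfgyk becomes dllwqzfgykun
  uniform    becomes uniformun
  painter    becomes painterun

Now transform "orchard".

Each output is the input with this applied: append "un".
So "orchard" becomes "orchardun".

orchardun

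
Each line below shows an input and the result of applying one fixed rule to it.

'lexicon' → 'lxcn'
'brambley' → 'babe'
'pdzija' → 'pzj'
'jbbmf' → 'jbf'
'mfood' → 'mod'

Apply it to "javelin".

jvln

In each case the input is transformed by: keep every other character starting from the first (positions 1st, 3rd, 5th, ...).
So "javelin" becomes "jvln".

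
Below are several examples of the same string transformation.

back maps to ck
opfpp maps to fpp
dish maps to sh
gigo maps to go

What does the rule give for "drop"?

Rule — delete the first 2 characters.
"drop" → "op".

op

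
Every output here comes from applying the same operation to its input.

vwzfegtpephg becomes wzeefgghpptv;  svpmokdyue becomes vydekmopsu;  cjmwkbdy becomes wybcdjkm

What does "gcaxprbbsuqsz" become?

xzabbcgpqrssu

Rule — sort the characters into alphabetical order, then move the last 2 characters to the front (rotate right by 2).
On "gcaxprbbsuqsz": the first step gives "abbcgpqrssuxz", and the second then gives "xzabbcgpqrssu".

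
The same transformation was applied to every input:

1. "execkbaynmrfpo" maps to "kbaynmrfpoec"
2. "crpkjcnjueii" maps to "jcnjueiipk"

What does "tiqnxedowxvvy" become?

Each output is the input with this applied: delete the first 2 characters, then move the first 2 characters to the end (rotate left by 2).
For "tiqnxedowxvvy", step one produces "qnxedowxvvy"; step two turns that into "xedowxvvyqn".

xedowxvvyqn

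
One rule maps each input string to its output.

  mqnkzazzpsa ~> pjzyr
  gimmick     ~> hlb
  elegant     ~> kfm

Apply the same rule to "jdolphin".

In each case the input is transformed by: keep every other character starting from the second (positions 2nd, 4th, 6th, ...), then shift every letter 1 place backward in the alphabet (wrapping around).
Applying both steps to "jdolphin": "dlhn", then "ckgm".

ckgm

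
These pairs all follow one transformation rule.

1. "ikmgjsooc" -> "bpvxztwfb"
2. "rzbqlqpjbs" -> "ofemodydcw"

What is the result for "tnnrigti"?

The pattern: move the last 2 characters to the front (rotate right by 2), then shift every letter 13 places forward in the alphabet (wrapping around) — i.e. ROT13.
Starting from "tnnrigti": after the first operation, "titnnrig"; after the second, "gvgaaevt".
(Check on "ikmgjsooc": → "ocikmgjso" → "bpvxztwfb" ✓)

gvgaaevt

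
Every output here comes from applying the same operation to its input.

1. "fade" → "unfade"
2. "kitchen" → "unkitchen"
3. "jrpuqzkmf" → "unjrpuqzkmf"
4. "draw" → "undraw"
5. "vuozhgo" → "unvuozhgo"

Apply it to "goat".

ungoat

What's happening: prepend "un".
Doing the same to "goat": "ungoat".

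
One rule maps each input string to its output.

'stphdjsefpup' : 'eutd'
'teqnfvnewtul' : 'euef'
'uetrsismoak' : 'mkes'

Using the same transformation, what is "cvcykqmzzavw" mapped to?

zvvk

The transformation: keep one character in every 3, starting at position 2 (positions 2nd, 5th, 8th, ...), then move the first 2 characters to the end (rotate left by 2).
So "cvcykqmzzavw" becomes "zvvk".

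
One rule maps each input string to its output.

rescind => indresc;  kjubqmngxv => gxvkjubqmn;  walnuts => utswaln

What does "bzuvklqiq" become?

qiqbzuvkl

The rule is to move the last 3 characters to the front (rotate right by 3).
On "bzuvklqiq" that produces "qiqbzuvkl".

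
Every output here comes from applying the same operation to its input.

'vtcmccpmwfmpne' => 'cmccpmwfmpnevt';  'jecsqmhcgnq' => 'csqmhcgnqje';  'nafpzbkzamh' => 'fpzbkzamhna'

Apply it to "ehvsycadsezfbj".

The pattern: move the first 2 characters to the end (rotate left by 2).
Applying that to "ehvsycadsezfbj" gives "vsycadsezfbjeh".

vsycadsezfbjeh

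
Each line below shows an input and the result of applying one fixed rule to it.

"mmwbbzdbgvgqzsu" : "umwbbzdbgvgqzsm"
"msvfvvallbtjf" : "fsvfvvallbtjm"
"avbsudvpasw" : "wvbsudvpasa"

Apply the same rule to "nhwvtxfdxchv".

vhwvtxfdxchn

Each output is the input with this applied: swap the first and last characters.
So "nhwvtxfdxchv" becomes "vhwvtxfdxchn".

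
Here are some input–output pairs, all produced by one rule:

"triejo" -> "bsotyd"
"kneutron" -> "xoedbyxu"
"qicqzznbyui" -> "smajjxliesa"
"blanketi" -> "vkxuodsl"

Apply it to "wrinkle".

The transformation: move the first character to the end, then shift every letter 10 places forward in the alphabet (wrapping around).
For "wrinkle", step one produces "rinklew"; step two turns that into "bsxuvog".

bsxuvog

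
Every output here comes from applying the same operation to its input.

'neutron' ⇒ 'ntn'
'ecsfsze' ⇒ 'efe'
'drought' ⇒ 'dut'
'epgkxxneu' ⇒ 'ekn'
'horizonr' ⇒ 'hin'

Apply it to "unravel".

ual

The rule is to keep one character in every 3, starting at position 1 (positions 1st, 4th, 7th, ...).
For "unravel" the result is "ual".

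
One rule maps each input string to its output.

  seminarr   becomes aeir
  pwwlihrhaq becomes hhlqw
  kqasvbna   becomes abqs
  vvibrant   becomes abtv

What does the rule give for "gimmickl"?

cilm

Each output is the input with this applied: keep every other character starting from the second (positions 2nd, 4th, 6th, ...), then sort the characters into alphabetical order.
"gimmickl" → "cilm".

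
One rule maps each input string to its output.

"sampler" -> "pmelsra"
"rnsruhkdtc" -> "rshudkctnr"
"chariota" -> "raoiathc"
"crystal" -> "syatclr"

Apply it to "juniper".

Looking at the pairs, the operation is to move the first 2 characters to the end (rotate left by 2), then swap each adjacent pair of characters (1↔2, 3↔4, ...).
Working it through for "juniper": intermediate "niperju", final "inepjru".

inepjru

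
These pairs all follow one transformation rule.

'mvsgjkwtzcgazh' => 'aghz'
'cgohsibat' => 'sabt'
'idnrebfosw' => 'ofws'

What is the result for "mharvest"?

The rule is to swap each adjacent pair of characters (1↔2, 3↔4, ...), then keep only the last 4 characters.
"mharvest" → "hmraevts" → "evts".

evts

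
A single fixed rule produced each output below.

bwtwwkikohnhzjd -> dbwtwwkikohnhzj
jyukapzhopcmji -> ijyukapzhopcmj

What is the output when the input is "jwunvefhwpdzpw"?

The rule is to move the last character to the front.
Applying that to "jwunvefhwpdzpw" gives "wjwunvefhwpdzp".

wjwunvefhwpdzp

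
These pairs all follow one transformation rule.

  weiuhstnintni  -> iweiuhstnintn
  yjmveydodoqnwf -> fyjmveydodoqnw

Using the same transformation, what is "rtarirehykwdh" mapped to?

The rule is to move the last character to the front.
For "rtarirehykwdh" the result is "hrtarirehykwd".

hrtarirehykwd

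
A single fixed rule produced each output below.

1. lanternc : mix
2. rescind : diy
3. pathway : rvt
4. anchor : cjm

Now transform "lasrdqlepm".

zkh

Each output is the input with this applied: shift every letter 5 places backward in the alphabet (wrapping around), then keep only the last 3 characters.
For "lasrdqlepm", step one produces "gvnmylgzkh"; step two turns that into "zkh".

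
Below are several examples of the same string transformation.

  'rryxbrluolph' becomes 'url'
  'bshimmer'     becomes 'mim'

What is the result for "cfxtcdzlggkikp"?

gzl

The pattern: take characters alternately from the front and the back (1st, last, 2nd, 2nd-last, ...), then keep only the last 3 characters.
"cfxtcdzlggkikp" → "cpfkxitkcgdgzl" → "gzl".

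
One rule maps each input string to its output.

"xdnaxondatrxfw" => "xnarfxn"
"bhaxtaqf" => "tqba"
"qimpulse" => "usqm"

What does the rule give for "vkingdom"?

Looking at the pairs, the operation is to keep every other character starting from the first (positions 1st, 3rd, 5th, ...), then move the first 2 characters to the end (rotate left by 2).
Starting from "vkingdom": after the first operation, "vigo"; after the second, "govi".
(Check on "qimpulse": → "qmus" → "usqm" ✓)

govi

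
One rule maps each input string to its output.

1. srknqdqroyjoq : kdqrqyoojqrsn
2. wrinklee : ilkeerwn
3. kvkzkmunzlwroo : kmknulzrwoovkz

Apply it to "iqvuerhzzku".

The transformation: swap each adjacent pair of characters (1↔2, 3↔4, ...), then move the first 3 characters to the end (rotate left by 3).
On "iqvuerhzzku" that produces "vrezhkzuqiu".

vrezhkzuqiu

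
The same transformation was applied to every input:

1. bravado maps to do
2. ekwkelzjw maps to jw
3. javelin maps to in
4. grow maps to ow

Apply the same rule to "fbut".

What's happening: keep only the last 2 characters.
"fbut" → "ut".

ut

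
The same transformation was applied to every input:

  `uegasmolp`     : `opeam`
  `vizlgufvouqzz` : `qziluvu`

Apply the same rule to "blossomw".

Each output is the input with this applied: move the last 3 characters to the front (rotate right by 3), then keep every other character starting from the first (positions 1st, 3rd, 5th, ...).
On "blossomw": the first step gives "omwbloss", and the second then gives "owls".
(Check on "uegasmolp": → "olpuegasm" → "opeam" ✓)

owls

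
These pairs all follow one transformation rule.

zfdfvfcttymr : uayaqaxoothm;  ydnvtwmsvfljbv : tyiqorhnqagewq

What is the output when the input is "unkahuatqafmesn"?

pifvcpvolvahzni

Rule — shift every letter 5 places backward in the alphabet (wrapping around).
Applying that to "unkahuatqafmesn" gives "pifvcpvolvahzni".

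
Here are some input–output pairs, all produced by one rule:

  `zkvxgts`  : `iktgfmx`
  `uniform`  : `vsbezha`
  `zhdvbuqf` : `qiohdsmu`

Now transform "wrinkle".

vaxyrje

In each case the input is transformed by: move the first 2 characters to the end (rotate left by 2), then shift every letter 13 places forward in the alphabet (wrapping around) — i.e. ROT13.
Starting from "wrinkle": after the first operation, "inklewr"; after the second, "vaxyrje".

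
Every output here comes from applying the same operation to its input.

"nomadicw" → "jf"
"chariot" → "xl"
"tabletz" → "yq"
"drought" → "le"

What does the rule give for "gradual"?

Rule — keep one character in every 3, starting at position 3 (positions 3rd, 6th, 9th, ...), then shift every letter 3 places backward in the alphabet (wrapping around).
Applying that to "gradual" gives "xx".

xx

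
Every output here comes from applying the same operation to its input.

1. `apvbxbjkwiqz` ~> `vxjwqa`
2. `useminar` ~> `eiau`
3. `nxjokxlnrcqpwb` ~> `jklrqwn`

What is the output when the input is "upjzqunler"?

jqneu

In each case the input is transformed by: keep every other character starting from the first (positions 1st, 3rd, 5th, ...), then move the first character to the end.
"upjzqunler" → "ujqne" → "jqneu".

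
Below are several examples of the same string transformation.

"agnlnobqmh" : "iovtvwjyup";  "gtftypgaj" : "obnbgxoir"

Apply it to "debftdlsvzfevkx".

The pattern: shift every letter 8 places forward in the alphabet (wrapping around).
Applying that to "debftdlsvzfevkx" gives "lmjnbltadhnmdsf".

lmjnbltadhnmdsf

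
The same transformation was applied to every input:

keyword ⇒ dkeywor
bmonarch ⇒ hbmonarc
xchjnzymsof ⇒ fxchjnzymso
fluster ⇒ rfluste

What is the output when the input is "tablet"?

Looking at the pairs, the operation is to move the last character to the front.
On "tablet" that produces "ttable".

ttable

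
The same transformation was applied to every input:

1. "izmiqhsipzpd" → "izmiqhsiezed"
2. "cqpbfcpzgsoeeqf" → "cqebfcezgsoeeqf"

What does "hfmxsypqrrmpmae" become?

hfmxsyeqrrmemae

The transformation: replace every "p" with "e".
"hfmxsypqrrmpmae" → "hfmxsyeqrrmemae".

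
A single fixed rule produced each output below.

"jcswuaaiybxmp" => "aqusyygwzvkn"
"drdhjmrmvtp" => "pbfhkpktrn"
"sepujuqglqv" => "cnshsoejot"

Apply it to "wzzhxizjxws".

Rule — shift every letter 2 places backward in the alphabet (wrapping around), then delete the first character.
Working it through for "wzzhxizjxws": intermediate "uxxfvgxhvuq", final "xxfvgxhvuq".
(Check on "jcswuaaiybxmp": → "haqusyygwzvkn" → "aqusyygwzvkn" ✓)

xxfvgxhvuq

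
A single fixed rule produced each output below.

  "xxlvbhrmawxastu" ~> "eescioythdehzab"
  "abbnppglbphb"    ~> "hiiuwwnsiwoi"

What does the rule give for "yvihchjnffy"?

The rule is to shift every letter 7 places forward in the alphabet (wrapping around).
For "yvihchjnffy" the result is "fcpojoqummf".

fcpojoqummf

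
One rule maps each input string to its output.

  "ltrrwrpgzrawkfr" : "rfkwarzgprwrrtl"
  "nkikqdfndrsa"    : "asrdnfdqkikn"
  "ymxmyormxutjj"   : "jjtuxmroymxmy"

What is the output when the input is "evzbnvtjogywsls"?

Looking at the pairs, the operation is to reverse the string.
Applying that to "evzbnvtjogywsls" gives "slswygojtvnbzve".

slswygojtvnbzve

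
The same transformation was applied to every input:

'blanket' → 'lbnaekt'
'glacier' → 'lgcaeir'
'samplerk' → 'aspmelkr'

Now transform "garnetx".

agnrtex

The pattern: swap each adjacent pair of characters (1↔2, 3↔4, ...).
Doing the same to "garnetx": "agnrtex".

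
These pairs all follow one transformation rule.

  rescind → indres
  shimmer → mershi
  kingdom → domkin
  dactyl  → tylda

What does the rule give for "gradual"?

ualgra

The pattern: move the last 3 characters to the front (rotate right by 3), then delete the last character.
"gradual" → "ualgrad" → "ualgra".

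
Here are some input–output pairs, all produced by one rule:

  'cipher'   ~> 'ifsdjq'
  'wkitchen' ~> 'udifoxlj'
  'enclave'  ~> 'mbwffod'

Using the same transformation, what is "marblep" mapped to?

The rule is to move the first 3 characters to the end (rotate left by 3), then shift every letter 1 place forward in the alphabet (wrapping around).
Starting from "marblep": after the first operation, "blepmar"; after the second, "cmfqnbs".

cmfqnbs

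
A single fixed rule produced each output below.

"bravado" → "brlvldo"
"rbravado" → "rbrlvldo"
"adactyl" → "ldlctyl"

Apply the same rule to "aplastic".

The pattern: replace every "a" with "l".
So "aplastic" becomes "lpllstic".

lpllstic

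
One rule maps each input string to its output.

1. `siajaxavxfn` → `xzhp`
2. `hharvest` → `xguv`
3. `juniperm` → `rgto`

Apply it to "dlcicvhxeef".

zggh

The transformation: shift every letter 2 places forward in the alphabet (wrapping around), then keep only the last 4 characters.
Working it through for "dlcicvhxeef": intermediate "fnekexjzggh", final "zggh".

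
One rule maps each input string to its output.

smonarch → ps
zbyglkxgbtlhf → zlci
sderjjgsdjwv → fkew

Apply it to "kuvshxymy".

The pattern: keep one character in every 3, starting at position 3 (positions 3rd, 6th, 9th, ...), then shift every letter 1 place forward in the alphabet (wrapping around).
For "kuvshxymy", step one produces "vxy"; step two turns that into "wyz".
(Check on "smonarch": → "or" → "ps" ✓)

wyz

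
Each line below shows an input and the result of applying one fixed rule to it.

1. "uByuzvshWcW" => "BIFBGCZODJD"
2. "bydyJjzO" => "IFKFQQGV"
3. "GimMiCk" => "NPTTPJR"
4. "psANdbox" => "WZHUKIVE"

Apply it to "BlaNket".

What's happening: shift every letter 7 places forward in the alphabet (wrapping around), then convert every letter to uppercase.
"BlaNket" → "ISHURLA".

ISHURLA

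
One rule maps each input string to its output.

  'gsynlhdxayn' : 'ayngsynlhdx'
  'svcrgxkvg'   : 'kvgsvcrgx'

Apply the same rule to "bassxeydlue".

luebassxeyd

Looking at the pairs, the operation is to move the last 3 characters to the front (rotate right by 3).
Applying that to "bassxeydlue" gives "luebassxeyd".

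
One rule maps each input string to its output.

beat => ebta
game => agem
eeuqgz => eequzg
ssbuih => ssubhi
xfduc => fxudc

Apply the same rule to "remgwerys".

What's happening: swap each adjacent pair of characters (1↔2, 3↔4, ...).
On "remgwerys" that produces "ergmewyrs".

ergmewyrs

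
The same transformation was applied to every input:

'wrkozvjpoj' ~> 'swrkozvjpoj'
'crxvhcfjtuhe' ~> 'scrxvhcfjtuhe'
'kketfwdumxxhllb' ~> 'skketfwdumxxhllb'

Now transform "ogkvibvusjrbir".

In each case the input is transformed by: prepend "s".
For "ogkvibvusjrbir" the result is "sogkvibvusjrbir".

sogkvibvusjrbir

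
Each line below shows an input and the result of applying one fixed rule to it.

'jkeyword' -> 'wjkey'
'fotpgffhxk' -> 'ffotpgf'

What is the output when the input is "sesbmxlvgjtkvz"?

Each output is the input with this applied: delete the last 3 characters, then move the last character to the front.
"sesbmxlvgjtkvz" → "sesbmxlvgjt" → "tsesbmxlvgj".

tsesbmxlvgj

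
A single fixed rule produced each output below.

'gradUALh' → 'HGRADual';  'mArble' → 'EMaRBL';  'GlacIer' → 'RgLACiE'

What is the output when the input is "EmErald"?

DeMeRAL

Looking at the pairs, the operation is to move the last character to the front, then flip the case of every letter.
Applying that to "EmErald" gives "DeMeRAL".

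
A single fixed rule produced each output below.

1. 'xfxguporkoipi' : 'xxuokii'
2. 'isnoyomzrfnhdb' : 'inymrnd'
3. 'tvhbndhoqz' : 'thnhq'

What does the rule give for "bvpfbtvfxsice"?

bpbvxie

Looking at the pairs, the operation is to keep every other character starting from the first (positions 1st, 3rd, 5th, ...).
So "bvpfbtvfxsice" becomes "bpbvxie".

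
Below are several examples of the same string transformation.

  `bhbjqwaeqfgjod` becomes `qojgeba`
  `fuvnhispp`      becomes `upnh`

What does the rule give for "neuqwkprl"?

uqnk

Rule — sort the characters into reverse alphabetical order, then keep every other character starting from the second (positions 2nd, 4th, 6th, ...).
On "neuqwkprl": the first step gives "wurqpnlke", and the second then gives "uqnk".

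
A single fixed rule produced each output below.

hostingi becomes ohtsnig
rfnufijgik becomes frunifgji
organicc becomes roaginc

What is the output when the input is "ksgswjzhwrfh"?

The transformation: delete the last character, then swap each adjacent pair of characters (1↔2, 3↔4, ...).
"ksgswjzhwrfh" → "sksgjwhzrwf".

sksgjwhzrwf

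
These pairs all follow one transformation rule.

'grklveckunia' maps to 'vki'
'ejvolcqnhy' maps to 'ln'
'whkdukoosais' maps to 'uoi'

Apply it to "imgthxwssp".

The transformation: delete the first 2 characters, then keep one character in every 3, starting at position 3 (positions 3rd, 6th, 9th, ...).
On "imgthxwssp": the first step gives "gthxwssp", and the second then gives "hs".

hs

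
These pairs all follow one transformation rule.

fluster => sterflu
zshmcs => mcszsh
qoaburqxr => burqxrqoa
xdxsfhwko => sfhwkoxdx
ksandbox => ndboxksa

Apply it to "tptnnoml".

nnomltpt

What's happening: move the first 3 characters to the end (rotate left by 3).
On "tptnnoml" that produces "nnomltpt".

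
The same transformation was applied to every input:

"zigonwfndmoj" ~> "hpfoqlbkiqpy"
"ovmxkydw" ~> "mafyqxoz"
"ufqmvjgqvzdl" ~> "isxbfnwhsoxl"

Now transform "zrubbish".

dkujbtwd

In each case the input is transformed by: shift every letter 2 places forward in the alphabet (wrapping around), then swap the front and back halves of the string.
Applying both steps to "zrubbish": "btwddkuj", then "dkujbtwd".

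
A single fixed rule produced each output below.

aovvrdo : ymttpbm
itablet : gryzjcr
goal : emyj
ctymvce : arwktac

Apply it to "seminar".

qckglyp

Rule — shift every letter 2 places backward in the alphabet (wrapping around).
Applying that to "seminar" gives "qckglyp".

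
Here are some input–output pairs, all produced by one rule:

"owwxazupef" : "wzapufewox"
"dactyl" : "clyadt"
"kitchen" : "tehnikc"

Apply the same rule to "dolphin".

Rule — swap each adjacent pair of characters (1↔2, 3↔4, ...), then move the first 3 characters to the end (rotate left by 3).
"dolphin" → "odplihn" → "lihnodp".

lihnodp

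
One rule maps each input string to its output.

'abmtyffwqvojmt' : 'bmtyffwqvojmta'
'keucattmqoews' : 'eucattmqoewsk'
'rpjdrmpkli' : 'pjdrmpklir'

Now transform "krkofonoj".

rkofonojk

The pattern: move the first character to the end.
On "krkofonoj" that produces "rkofonojk".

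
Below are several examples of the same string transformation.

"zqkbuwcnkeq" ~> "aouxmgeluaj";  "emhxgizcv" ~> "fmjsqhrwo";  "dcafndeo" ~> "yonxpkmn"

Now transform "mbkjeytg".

qdiotulw

The rule is to reverse the string, then shift every letter 10 places forward in the alphabet (wrapping around).
Starting from "mbkjeytg": after the first operation, "gtyejkbm"; after the second, "qdiotulw".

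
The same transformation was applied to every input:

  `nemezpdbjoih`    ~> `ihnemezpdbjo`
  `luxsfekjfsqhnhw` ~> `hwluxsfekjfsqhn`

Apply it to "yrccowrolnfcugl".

What's happening: move the last 2 characters to the front (rotate right by 2).
So "yrccowrolnfcugl" becomes "glyrccowrolnfcu".

glyrccowrolnfcu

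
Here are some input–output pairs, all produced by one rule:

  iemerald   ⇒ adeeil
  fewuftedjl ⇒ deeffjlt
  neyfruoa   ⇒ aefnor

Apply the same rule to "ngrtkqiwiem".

Each output is the input with this applied: sort the characters into alphabetical order, then delete the last 2 characters.
Starting from "ngrtkqiwiem": after the first operation, "egiikmnqrtw"; after the second, "egiikmnqr".

egiikmnqr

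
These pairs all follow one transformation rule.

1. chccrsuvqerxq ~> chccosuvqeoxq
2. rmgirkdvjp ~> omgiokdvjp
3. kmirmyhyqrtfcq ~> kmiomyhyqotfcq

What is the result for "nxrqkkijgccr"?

In each case the input is transformed by: replace every "r" with "o".
So "nxrqkkijgccr" becomes "nxoqkkijgcco".

nxoqkkijgcco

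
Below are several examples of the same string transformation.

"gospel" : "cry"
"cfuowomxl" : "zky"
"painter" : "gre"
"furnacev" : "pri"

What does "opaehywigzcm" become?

The pattern: shift every letter 13 places forward in the alphabet (wrapping around) — i.e. ROT13, then keep only the last 3 characters.
So "opaehywigzcm" becomes "mpz".

mpz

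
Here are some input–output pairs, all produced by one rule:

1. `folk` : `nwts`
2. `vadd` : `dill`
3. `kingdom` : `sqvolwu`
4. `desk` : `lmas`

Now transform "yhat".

gpib

In each case the input is transformed by: shift every letter 8 places forward in the alphabet (wrapping around).
For "yhat" the result is "gpib".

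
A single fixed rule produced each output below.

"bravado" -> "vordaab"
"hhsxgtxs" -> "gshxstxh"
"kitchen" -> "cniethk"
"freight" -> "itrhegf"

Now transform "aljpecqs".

eslqjcpa

In each case the input is transformed by: take characters alternately from the front and the back (1st, last, 2nd, 2nd-last, ...), then swap the first and last characters.
Working it through for "aljpecqs": intermediate "aslqjcpe", final "eslqjcpa".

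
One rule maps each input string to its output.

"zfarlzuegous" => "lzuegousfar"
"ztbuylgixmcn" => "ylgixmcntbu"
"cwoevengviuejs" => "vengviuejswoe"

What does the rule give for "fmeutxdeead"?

txdeeadmeu

The transformation: delete the first character, then move the first 3 characters to the end (rotate left by 3).
So "fmeutxdeead" becomes "txdeeadmeu".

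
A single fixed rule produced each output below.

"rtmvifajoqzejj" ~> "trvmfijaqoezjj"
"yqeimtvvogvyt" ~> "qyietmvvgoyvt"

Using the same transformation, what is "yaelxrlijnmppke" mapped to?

The transformation: swap each adjacent pair of characters (1↔2, 3↔4, ...).
So "yaelxrlijnmppke" becomes "aylerxilnjpmkpe".

aylerxilnjpmkpe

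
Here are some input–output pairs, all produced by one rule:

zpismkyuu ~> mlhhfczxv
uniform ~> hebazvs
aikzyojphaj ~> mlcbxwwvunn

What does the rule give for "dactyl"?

lgyqpn

The transformation: sort the characters into reverse alphabetical order, then shift every letter 13 places forward in the alphabet (wrapping around) — i.e. ROT13.
Applying both steps to "dactyl": "ytldca", then "lgyqpn".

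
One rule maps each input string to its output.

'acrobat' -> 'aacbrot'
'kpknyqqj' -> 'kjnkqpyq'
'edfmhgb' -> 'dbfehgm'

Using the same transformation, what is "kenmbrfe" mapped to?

The transformation: sort the characters into alphabetical order, then swap each adjacent pair of characters (1↔2, 3↔4, ...).
"kenmbrfe" → "beefkmnr" → "ebfemkrn".

ebfemkrn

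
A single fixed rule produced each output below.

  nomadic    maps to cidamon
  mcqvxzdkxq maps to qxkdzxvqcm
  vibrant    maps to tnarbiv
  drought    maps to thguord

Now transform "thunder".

rednuht

Each output is the input with this applied: reverse the string.
For "thunder" the result is "rednuht".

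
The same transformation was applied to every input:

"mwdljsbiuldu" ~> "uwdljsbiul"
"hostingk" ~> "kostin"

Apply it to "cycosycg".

The transformation: swap the first and last characters, then delete the last 2 characters.
Starting from "cycosycg": after the first operation, "gycosycc"; after the second, "gycosy".

gycosy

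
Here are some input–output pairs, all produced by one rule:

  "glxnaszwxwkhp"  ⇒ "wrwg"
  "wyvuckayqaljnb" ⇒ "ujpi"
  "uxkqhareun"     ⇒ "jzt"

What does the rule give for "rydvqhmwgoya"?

cgfz

The rule is to shift every letter 1 place backward in the alphabet (wrapping around), then keep one character in every 3, starting at position 3 (positions 3rd, 6th, 9th, ...).
On "rydvqhmwgoya": the first step gives "qxcupglvfnxz", and the second then gives "cgfz".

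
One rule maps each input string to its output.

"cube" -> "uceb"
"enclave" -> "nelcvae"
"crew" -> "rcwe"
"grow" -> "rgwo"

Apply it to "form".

In each case the input is transformed by: swap each adjacent pair of characters (1↔2, 3↔4, ...).
Applying that to "form" gives "ofmr".

ofmr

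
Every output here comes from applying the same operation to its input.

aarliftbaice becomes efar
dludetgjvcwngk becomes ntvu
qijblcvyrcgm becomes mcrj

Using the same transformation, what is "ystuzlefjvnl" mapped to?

Each output is the input with this applied: keep one character in every 3, starting at position 3 (positions 3rd, 6th, 9th, ...), then swap the first and last characters.
Starting from "ystuzlefjvnl": after the first operation, "tljl"; after the second, "lljt".

lljt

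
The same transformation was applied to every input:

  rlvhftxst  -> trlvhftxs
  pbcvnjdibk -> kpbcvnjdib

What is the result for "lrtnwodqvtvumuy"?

In each case the input is transformed by: move the last character to the front.
For "lrtnwodqvtvumuy" the result is "ylrtnwodqvtvumu".

ylrtnwodqvtvumu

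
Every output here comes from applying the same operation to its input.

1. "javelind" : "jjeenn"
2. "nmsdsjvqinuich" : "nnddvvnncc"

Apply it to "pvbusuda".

ppuudd

Each output is the input with this applied: keep one character in every 3, starting at position 1 (positions 1st, 4th, 7th, ...), then double every character.
Starting from "pvbusuda": after the first operation, "pud"; after the second, "ppuudd".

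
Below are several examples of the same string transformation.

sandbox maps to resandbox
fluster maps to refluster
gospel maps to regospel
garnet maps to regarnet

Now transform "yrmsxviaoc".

The transformation: prepend "re".
So "yrmsxviaoc" becomes "reyrmsxviaoc".

reyrmsxviaoc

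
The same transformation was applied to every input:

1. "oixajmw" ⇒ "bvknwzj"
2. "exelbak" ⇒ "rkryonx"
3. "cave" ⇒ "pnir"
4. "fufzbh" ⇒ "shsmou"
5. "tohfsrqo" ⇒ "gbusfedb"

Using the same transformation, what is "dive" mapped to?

qvir

Looking at the pairs, the operation is to shift every letter 13 places forward in the alphabet (wrapping around) — i.e. ROT13.
On "dive" that produces "qvir".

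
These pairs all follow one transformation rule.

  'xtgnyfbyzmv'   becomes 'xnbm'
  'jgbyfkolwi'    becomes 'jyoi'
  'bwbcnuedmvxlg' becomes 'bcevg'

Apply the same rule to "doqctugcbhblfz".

dcghf

The transformation: keep one character in every 3, starting at position 1 (positions 1st, 4th, 7th, ...).
Doing the same to "doqctugcbhblfz": "dcghf".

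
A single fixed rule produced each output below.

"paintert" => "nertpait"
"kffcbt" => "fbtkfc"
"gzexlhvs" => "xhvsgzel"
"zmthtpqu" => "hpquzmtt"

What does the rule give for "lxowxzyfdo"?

The transformation: swap the front and back halves of the string, then swap the first and last characters.
"lxowxzyfdo" → "zyfdolxowx" → "xyfdolxowz".

xyfdolxowz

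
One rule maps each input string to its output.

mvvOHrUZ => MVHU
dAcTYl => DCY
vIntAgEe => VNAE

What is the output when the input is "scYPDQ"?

Rule — keep every other character starting from the first (positions 1st, 3rd, 5th, ...), then convert every letter to uppercase.
"scYPDQ" → "sYD" → "SYD".

SYD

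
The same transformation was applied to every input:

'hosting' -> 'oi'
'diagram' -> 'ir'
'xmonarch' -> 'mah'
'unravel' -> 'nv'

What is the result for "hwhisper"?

wsr

What's happening: keep one character in every 3, starting at position 2 (positions 2nd, 5th, 8th, ...).
Applying that to "hwhisper" gives "wsr".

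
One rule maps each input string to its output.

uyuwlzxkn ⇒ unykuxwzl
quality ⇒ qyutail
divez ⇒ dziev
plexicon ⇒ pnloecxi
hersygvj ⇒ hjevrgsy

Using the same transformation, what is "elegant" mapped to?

etlneag

The pattern: take characters alternately from the front and the back (1st, last, 2nd, 2nd-last, ...).
For "elegant" the result is "etlneag".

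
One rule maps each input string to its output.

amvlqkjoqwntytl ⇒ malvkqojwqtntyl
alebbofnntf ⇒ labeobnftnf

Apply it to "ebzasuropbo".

beazusorbpo

What's happening: swap each adjacent pair of characters (1↔2, 3↔4, ...).
Applying that to "ebzasuropbo" gives "beazusorbpo".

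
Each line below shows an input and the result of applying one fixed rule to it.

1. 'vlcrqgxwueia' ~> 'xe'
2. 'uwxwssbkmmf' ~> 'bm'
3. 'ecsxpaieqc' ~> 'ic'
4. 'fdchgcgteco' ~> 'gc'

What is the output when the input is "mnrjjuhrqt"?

In each case the input is transformed by: keep one character in every 3, starting at position 1 (positions 1st, 4th, 7th, ...), then delete the first 2 characters.
"mnrjjuhrqt" → "mjht" → "ht".

ht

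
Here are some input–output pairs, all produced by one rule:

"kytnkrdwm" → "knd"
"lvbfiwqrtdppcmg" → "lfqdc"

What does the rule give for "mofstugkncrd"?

msgc

Looking at the pairs, the operation is to keep one character in every 3, starting at position 1 (positions 1st, 4th, 7th, ...).
So "mofstugkncrd" becomes "msgc".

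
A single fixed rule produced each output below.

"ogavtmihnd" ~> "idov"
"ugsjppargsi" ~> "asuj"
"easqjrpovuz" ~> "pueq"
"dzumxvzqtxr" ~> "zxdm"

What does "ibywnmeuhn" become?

eniw

Rule — keep one character in every 3, starting at position 1 (positions 1st, 4th, 7th, ...), then move the last 2 characters to the front (rotate right by 2).
For "ibywnmeuhn", step one produces "iwen"; step two turns that into "eniw".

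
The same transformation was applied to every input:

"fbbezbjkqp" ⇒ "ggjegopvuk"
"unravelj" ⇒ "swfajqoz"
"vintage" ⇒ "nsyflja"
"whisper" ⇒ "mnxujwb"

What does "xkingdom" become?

pnslitrc

The rule is to move the first character to the end, then shift every letter 5 places forward in the alphabet (wrapping around).
"xkingdom" → "kingdomx" → "pnslitrc".
(Check on "unravelj": → "nravelju" → "swfajqoz" ✓)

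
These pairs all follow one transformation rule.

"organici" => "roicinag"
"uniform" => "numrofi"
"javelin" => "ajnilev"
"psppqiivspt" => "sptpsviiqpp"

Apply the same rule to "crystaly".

rcylatsy

What's happening: reverse the string, then move the last 2 characters to the front (rotate right by 2).
Starting from "crystaly": after the first operation, "ylatsyrc"; after the second, "rcylatsy".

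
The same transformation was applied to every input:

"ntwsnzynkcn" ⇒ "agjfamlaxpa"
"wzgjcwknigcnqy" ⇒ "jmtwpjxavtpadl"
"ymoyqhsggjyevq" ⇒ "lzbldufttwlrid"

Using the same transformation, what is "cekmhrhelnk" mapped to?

prxzueuryax

The rule is to shift every letter 13 places forward in the alphabet (wrapping around) — i.e. ROT13.
Doing the same to "cekmhrhelnk": "prxzueuryax".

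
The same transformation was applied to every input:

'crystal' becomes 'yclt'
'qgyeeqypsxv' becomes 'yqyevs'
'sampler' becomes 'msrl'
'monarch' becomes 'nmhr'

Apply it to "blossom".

obms

In each case the input is transformed by: keep every other character starting from the first (positions 1st, 3rd, 5th, ...), then swap each adjacent pair of characters (1↔2, 3↔4, ...).
Starting from "blossom": after the first operation, "bosm"; after the second, "obms".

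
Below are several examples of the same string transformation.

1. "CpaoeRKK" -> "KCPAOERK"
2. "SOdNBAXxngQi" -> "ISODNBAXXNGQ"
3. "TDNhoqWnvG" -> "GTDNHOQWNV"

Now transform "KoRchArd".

The transformation: move the last character to the front, then convert every letter to uppercase.
On "KoRchArd": the first step gives "dKoRchAr", and the second then gives "DKORCHAR".
(Check on "SOdNBAXxngQi": → "iSOdNBAXxngQ" → "ISODNBAXXNGQ" ✓)

DKORCHAR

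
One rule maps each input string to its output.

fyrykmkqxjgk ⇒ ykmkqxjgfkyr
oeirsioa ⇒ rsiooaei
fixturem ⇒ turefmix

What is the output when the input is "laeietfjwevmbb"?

The pattern: swap the first and last characters, then move the first 3 characters to the end (rotate left by 3).
On "laeietfjwevmbb": the first step gives "baeietfjwevmbl", and the second then gives "ietfjwevmblbae".

ietfjwevmblbae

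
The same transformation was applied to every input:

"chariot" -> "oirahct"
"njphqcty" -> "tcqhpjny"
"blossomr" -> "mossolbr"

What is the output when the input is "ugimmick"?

Each output is the input with this applied: reverse the string, then move the first character to the end.
On "ugimmick": the first step gives "kcimmigu", and the second then gives "cimmiguk".

cimmiguk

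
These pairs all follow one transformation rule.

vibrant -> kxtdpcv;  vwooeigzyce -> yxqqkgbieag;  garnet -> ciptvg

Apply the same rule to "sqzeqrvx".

sugbtszx

The rule is to shift every letter 2 places forward in the alphabet (wrapping around), then swap each adjacent pair of characters (1↔2, 3↔4, ...).
Applying both steps to "sqzeqrvx": "usbgstxz", then "sugbtszx".
(Check on "vibrant": → "xkdtcpv" → "kxtdpcv" ✓)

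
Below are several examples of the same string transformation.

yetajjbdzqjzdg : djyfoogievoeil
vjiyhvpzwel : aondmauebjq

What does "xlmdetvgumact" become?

cqrijyalzrfhy

Each output is the input with this applied: shift every letter 5 places forward in the alphabet (wrapping around).
"xlmdetvgumact" → "cqrijyalzrfhy".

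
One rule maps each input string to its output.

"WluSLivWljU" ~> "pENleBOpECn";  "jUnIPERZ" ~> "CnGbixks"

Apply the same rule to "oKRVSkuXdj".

The pattern: flip the case of every letter, then shift every letter 7 places backward in the alphabet (wrapping around).
Working it through for "oKRVSkuXdj": intermediate "OkrvsKUxDJ", final "HdkolDNqWC".

HdkolDNqWC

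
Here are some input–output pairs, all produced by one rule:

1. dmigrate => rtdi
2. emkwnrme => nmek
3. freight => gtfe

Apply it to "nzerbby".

byne

The pattern: keep every other character starting from the first (positions 1st, 3rd, 5th, ...), then move the first 2 characters to the end (rotate left by 2).
For "nzerbby", step one produces "neby"; step two turns that into "byne".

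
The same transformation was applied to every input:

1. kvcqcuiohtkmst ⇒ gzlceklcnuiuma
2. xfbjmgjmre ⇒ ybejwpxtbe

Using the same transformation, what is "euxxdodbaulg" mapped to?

vtsmdywmppvg

The transformation: swap the front and back halves of the string, then shift every letter 8 places backward in the alphabet (wrapping around).
For "euxxdodbaulg", step one produces "dbaulgeuxxdo"; step two turns that into "vtsmdywmppvg".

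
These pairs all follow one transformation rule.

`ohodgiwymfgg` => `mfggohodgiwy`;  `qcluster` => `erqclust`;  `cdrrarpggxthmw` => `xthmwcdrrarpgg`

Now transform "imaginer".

erimagin

The pattern: swap the front and back halves of the string, then move the first 2 characters to the end (rotate left by 2).
On "imaginer": the first step gives "inerimag", and the second then gives "erimagin".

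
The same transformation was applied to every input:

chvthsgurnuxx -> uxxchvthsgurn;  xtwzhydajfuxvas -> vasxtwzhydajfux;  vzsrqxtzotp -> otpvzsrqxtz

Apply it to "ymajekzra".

The transformation: move the last 3 characters to the front (rotate right by 3).
Doing the same to "ymajekzra": "zraymajek".

zraymajek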